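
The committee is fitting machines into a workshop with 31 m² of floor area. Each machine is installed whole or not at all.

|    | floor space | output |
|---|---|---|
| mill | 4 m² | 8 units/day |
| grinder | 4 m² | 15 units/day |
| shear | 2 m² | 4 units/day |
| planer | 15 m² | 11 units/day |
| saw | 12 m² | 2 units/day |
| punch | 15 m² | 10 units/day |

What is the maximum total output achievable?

Allowing fractional choices, the relaxed optimum would be about 42.0, but machines are indivisible.
mill + grinder + shear + planer: floor space 4 + 4 + 2 + 15 = 25 ≤ 31, output 8 + 15 + 4 + 11 = 38.
mill + grinder + shear + punch: floor space 4 + 4 + 2 + 15 = 25 ≤ 31, output 8 + 15 + 4 + 10 = 37.
mill + grinder + planer: floor space 4 + 4 + 15 = 23 ≤ 31, output 8 + 15 + 11 = 34.
Best is mill, grinder, shear, and planer with total output 38.

38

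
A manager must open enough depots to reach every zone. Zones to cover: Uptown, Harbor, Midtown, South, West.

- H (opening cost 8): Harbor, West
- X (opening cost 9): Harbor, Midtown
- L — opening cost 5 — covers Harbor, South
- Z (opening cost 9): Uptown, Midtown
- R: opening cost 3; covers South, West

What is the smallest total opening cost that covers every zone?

The greedy cost-per-new-zone heuristic would pick R, X, and Z for 21, but a cheaper cover exists.
Choose L, Z, and R: together they cover Uptown, Harbor, Midtown, South, West — every zone.
Total opening cost: 5 + 9 + 3 = 17.
No cover costs less than 17.

17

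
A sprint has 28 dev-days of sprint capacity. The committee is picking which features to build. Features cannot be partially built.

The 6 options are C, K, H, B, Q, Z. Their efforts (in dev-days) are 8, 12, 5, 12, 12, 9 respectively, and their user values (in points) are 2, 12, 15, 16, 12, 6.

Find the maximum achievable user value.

37

Treat it as a binary knapsack problem.
Allowing fractional choices, the relaxed optimum would be about 42.0, but features are indivisible.
C + H + B: effort 8 + 5 + 12 = 25 ≤ 28, user value 2 + 15 + 16 = 33.
K + H + Z: effort 12 + 5 + 9 = 26 ≤ 28, user value 12 + 15 + 6 = 33.
H + B + Z: effort 5 + 12 + 9 = 26 ≤ 28, user value 15 + 16 + 6 = 37.
Best is H, B, and Z with total user value 37.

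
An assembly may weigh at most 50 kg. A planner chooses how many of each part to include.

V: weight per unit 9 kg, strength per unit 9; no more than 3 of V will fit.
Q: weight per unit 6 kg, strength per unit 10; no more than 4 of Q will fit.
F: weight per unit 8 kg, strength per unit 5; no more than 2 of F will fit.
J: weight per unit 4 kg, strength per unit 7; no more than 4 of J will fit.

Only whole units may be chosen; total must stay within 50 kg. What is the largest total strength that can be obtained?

1×V, 4×Q, and 4×J: weight 49 ≤ 50, strength 1·9 + 4·10 + 4·7 = 77.
4×Q, 1×F, and 4×J: weight 48 ≤ 50, strength 4·10 + 1·5 + 4·7 = 73.
Best is 77.

77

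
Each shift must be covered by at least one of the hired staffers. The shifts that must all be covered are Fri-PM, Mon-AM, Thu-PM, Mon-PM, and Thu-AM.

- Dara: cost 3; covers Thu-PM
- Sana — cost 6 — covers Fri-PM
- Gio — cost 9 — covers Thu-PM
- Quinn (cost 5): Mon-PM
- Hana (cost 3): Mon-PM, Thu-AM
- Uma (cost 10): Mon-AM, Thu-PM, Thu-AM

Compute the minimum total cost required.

19

This is a weighted set-cover instance.
Choose Sana, Hana, and Uma: together they cover Fri-PM, Mon-AM, Thu-PM, Mon-PM, Thu-AM — every shift.
Total cost: 6 + 3 + 10 = 19.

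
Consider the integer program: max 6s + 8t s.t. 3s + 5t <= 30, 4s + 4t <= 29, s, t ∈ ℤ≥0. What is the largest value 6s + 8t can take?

(s,t)=(3,4) is feasible, giving 50.
(s,t)=(4,3) is feasible, giving 48.
(s,t)=(2,4) is feasible, giving 44.
No feasible integer point exceeds 50.

50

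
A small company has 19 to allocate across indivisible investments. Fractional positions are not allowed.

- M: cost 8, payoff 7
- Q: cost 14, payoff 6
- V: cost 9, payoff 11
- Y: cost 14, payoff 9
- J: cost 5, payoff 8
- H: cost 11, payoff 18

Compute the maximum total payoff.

Allowing fractional choices, the relaxed optimum would be about 29.7, but investments are indivisible.
V + J: cost 9 + 5 = 14 ≤ 19, payoff 11 + 8 = 19.
J + H: cost 5 + 11 = 16 ≤ 19, payoff 8 + 18 = 26.
M + H: cost 8 + 11 = 19 ≤ 19, payoff 7 + 18 = 25.
Best is J and H with total payoff 26.

26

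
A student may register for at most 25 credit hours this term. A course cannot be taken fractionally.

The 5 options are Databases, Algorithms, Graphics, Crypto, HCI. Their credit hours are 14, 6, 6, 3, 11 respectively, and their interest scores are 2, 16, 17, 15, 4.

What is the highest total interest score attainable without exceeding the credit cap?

48

Treat it as a binary knapsack problem.
Algorithms + Graphics + HCI: credit hours 6 + 6 + 11 = 23 ≤ 25, interest score 16 + 17 + 4 = 37.
Algorithms + Graphics + Crypto: credit hours 6 + 6 + 3 = 15 ≤ 25, interest score 16 + 17 + 15 = 48.
Best is Algorithms, Graphics, and Crypto with total interest score 48.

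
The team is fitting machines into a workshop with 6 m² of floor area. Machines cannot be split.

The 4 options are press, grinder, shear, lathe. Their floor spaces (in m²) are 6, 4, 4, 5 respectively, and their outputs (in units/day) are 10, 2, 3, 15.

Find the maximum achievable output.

15

Allowing fractional choices, the relaxed optimum would be about 16.7, but machines are indivisible.
press: floor space 6 ≤ 6, output 10.
lathe: floor space 5 ≤ 6, output 15.
shear: floor space 4 ≤ 6, output 3.
Best is lathe with total output 15.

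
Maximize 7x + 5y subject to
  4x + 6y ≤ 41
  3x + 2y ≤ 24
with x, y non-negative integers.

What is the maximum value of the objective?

56

The continuous relaxation peaks at (6.2, 2.7) with value 56.90; rounding to a feasible lattice point costs some objective.
(x,y)=(8,0): 4·8+6·0=32≤41, 3·8+2·0=24≤24, objective 56.
(x,y)=(7,1): 4·7+6·1=34≤41, 3·7+2·1=23≤24, objective 54.
(x,y)=(6,2): 4·6+6·2=36≤41, 3·6+2·2=22≤24, objective 52.
No feasible integer point exceeds 56.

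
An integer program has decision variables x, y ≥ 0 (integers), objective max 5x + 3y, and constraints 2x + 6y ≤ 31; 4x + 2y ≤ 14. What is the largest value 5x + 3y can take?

Relaxing integrality, the LP optimum is 19.90 at (x,y) = (1.1, 4.8), which is not an integer point.
(x,y)=(2,3): 2·2+6·3=22≤31, 4·2+2·3=14≤14, objective 19.
(x,y)=(1,4): 2·1+6·4=26≤31, 4·1+2·4=12≤14, objective 17.
(x,y)=(2,2): 2·2+6·2=16≤31, 4·2+2·2=12≤14, objective 16.
The best lattice point is (2,3), giving 19.

19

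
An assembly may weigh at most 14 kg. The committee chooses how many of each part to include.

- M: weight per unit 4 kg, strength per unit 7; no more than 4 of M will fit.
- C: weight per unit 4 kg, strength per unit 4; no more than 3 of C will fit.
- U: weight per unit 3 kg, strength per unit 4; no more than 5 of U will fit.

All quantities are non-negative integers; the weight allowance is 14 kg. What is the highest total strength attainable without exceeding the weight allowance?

22

3×M: weight 12 ≤ 14, strength 3·7 = 21.
2×M and 2×U: weight 14 ≤ 14, strength 2·7 + 2·4 = 22.
Best is 22.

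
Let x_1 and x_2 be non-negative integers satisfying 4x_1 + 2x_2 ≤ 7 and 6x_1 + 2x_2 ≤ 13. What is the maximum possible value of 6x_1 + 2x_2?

Relaxing integrality, the LP optimum is 10.50 at (x_1,x_2) = (1.75, 0), which is not an integer point.
(x_1,x_2)=(1,1) is feasible, giving 8.
(x_1,x_2)=(1,0) is feasible, giving 6.
(x_1,x_2)=(0,2) is feasible, giving 4.
The best lattice point is (1,1), giving 8.

8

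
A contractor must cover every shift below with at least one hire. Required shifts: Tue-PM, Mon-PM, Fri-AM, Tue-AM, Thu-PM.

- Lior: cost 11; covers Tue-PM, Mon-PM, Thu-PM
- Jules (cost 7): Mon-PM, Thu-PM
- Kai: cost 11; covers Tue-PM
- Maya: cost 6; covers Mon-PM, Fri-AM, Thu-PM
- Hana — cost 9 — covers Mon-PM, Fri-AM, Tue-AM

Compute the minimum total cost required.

20

This is an integer covering problem.
Choose Lior and Hana: together they cover Tue-PM, Mon-PM, Fri-AM, Tue-AM, Thu-PM — every shift.
Total cost: 11 + 9 = 20.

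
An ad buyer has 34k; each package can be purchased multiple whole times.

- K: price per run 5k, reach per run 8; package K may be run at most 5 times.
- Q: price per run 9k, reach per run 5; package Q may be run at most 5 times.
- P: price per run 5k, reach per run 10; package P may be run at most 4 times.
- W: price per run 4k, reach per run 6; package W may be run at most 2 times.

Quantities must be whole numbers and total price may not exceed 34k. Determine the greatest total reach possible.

1×K, 4×P, and 2×W: price 33 ≤ 34, reach 1·8 + 4·10 + 2·6 = 60.
2×K, 4×P, and 1×W: price 34 ≤ 34, reach 2·8 + 4·10 + 1·6 = 62.
Best is 62.

62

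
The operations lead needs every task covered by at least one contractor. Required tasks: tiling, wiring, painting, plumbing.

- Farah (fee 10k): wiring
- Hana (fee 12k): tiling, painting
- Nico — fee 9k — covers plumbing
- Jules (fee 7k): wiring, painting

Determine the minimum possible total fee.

28

Choose Hana, Nico, and Jules: together they cover tiling, wiring, painting, plumbing — every task.
Total fee: 12 + 9 + 7 = 28.
No cover costs less than 28.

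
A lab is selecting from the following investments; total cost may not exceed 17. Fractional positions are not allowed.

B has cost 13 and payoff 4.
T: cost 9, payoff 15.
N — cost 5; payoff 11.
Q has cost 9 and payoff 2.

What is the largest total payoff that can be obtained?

26

Take T and N: cost 9 + 5 = 14 ≤ 17, payoff 15 + 11 = 26.
No other feasible combination does better.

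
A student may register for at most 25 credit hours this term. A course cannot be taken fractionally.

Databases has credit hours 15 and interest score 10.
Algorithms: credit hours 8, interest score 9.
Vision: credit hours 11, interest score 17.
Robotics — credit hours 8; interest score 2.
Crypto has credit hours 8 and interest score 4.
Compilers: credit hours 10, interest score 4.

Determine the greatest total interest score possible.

Allowing fractional choices, the relaxed optimum would be about 30.0, but courses are indivisible.
Algorithms + Vision: credit hours 8 + 11 = 19 ≤ 25, interest score 9 + 17 = 26.
Vision + Crypto: credit hours 11 + 8 = 19 ≤ 25, interest score 17 + 4 = 21.
Best is Algorithms and Vision with total interest score 26.

26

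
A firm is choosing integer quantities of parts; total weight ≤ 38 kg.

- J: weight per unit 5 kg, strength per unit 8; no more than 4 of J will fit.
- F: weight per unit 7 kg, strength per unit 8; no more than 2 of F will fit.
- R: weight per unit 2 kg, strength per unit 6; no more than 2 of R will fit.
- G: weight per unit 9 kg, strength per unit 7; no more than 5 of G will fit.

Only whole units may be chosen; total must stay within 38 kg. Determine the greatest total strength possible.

60

4×J, 2×F, and 1×R: weight 36 ≤ 38, strength 4·8 + 2·8 + 1·6 = 54.
4×J, 2×F, and 2×R: weight 38 ≤ 38, strength 4·8 + 2·8 + 2·6 = 60.
Best is 60.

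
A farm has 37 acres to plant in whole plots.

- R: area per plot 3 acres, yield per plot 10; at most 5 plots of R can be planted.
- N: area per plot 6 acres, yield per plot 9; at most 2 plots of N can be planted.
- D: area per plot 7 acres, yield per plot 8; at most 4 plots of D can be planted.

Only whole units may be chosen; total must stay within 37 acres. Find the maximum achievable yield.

76

Take 5×R, 2×N, and 1×D: area 34 ≤ 37, yield 5·10 + 2·9 + 1·8 = 76.
R has the best ratio (10/3) and is taken to its limit of 5; remaining capacity is filled optimally with the others.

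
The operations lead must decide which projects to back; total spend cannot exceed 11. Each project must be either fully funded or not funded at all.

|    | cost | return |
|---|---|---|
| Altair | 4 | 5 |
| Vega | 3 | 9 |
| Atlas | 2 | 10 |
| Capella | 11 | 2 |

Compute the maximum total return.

24

Vega + Atlas: cost 3 + 2 = 5 ≤ 11, return 9 + 10 = 19.
Altair + Vega + Atlas: cost 4 + 3 + 2 = 9 ≤ 11, return 5 + 9 + 10 = 24.
Best is Altair, Vega, and Atlas with total return 24.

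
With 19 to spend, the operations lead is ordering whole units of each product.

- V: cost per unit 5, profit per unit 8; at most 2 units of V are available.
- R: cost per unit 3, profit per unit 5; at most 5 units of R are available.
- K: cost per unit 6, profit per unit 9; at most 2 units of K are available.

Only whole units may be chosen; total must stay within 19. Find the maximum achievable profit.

2×V and 3×R: cost 19 ≤ 19, profit 2·8 + 3·5 = 31.
2×V, 1×R, and 1×K: cost 19 ≤ 19, profit 2·8 + 1·5 + 1·9 = 30.
Best is 31.

31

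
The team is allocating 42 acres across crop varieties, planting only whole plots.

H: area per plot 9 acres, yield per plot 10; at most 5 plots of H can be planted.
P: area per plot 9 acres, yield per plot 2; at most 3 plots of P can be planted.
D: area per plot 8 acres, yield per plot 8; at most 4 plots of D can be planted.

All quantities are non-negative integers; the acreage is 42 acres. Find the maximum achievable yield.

44

2×H and 3×D: area 42 ≤ 42, yield 2·10 + 3·8 = 44.
1×H and 4×D: area 41 ≤ 42, yield 1·10 + 4·8 = 42.
Best is 44.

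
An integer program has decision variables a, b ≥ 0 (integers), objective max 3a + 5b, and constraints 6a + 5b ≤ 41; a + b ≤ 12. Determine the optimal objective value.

The continuous relaxation peaks at (0, 8.2) with value 41.00; rounding to a feasible lattice point costs some objective.
(a,b)=(0,8): 6·0+5·8=40≤41, 1·0+1·8=8≤12, objective 40.
(a,b)=(1,7): 6·1+5·7=41≤41, 1·1+1·7=8≤12, objective 38.
(a,b)=(0,7): 6·0+5·7=35≤41, 1·0+1·7=7≤12, objective 35.
Maximum is 40 at (a,b)=(0,8).

40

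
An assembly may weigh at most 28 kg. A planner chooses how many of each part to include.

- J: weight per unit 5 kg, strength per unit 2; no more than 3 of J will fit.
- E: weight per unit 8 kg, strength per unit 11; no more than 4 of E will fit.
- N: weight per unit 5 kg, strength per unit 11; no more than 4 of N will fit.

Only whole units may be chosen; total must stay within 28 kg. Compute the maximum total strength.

55

1×J and 4×N: weight 25 ≤ 28, strength 1·2 + 4·11 = 46.
1×E and 4×N: weight 28 ≤ 28, strength 1·11 + 4·11 = 55.
Best is 55.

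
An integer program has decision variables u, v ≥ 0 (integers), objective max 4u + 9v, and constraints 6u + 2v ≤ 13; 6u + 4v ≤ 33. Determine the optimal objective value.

54

The continuous relaxation peaks at (0, 6.5) with value 58.50; rounding to a feasible lattice point costs some objective.
(u,v)=(0,6): 6·0+2·6=12≤13, 6·0+4·6=24≤33, objective 54.
(u,v)=(0,5): 6·0+2·5=10≤13, 6·0+4·5=20≤33, objective 45.
Maximum is 54 at (u,v)=(0,6).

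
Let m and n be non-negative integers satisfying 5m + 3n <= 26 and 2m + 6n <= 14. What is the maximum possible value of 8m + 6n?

40

(m,n)=(5,0) is feasible, giving 40.
(m,n)=(4,1) is feasible, giving 38.
(m,n)=(4,0) is feasible, giving 32.
No feasible integer point exceeds 40.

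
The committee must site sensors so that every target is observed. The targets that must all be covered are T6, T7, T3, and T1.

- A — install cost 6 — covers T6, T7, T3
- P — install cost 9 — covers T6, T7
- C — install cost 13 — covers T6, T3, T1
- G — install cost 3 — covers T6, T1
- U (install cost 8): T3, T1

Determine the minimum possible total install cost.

This is a weighted set-cover instance.
Choose A and G: together they cover T6, T7, T3, T1 — every target.
Total install cost: 6 + 3 = 9.

9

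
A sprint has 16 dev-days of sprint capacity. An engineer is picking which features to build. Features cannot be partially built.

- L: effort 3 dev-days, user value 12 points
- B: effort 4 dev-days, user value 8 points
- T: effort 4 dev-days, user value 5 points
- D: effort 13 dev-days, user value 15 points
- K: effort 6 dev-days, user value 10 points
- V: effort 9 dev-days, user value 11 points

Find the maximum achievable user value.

L + B + K: effort 3 + 4 + 6 = 13 ≤ 16, user value 12 + 8 + 10 = 30.
L + T + V: effort 3 + 4 + 9 = 16 ≤ 16, user value 12 + 5 + 11 = 28.
L + B + V: effort 3 + 4 + 9 = 16 ≤ 16, user value 12 + 8 + 11 = 31.
Best is L, B, and V with total user value 31.

31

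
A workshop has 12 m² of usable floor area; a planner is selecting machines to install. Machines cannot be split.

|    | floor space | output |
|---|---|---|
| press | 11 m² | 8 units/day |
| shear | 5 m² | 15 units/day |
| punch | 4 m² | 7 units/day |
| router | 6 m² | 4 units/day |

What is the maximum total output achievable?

22

Allowing fractional choices, the relaxed optimum would be about 24.2, but machines are indivisible.
shear: floor space 5 ≤ 12, output 15.
shear + punch: floor space 5 + 4 = 9 ≤ 12, output 15 + 7 = 22.
shear + router: floor space 5 + 6 = 11 ≤ 12, output 15 + 4 = 19.
Best is shear and punch with total output 22.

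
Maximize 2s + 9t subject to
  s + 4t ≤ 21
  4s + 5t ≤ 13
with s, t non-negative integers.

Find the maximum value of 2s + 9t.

(s,t)=(0,2) is feasible, giving 18.
(s,t)=(1,1) is feasible, giving 11.
(s,t)=(0,1) is feasible, giving 9.
No feasible integer point exceeds 18.

18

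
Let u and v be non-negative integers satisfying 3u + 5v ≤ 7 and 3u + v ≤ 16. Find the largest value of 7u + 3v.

14

(u,v)=(2,0) is feasible, giving 14.
(u,v)=(1,0) is feasible, giving 7.
No feasible integer point exceeds 14.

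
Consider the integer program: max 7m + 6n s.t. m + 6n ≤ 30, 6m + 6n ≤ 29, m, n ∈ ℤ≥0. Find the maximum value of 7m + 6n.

The continuous relaxation peaks at (4.83, 0) with value 33.83; rounding to a feasible lattice point costs some objective.
(m,n)=(4,0): 1·4+6·0=4≤30, 6·4+6·0=24≤29, objective 28.
(m,n)=(3,1): 1·3+6·1=9≤30, 6·3+6·1=24≤29, objective 27.
(m,n)=(3,0): 1·3+6·0=3≤30, 6·3+6·0=18≤29, objective 21.
No feasible integer point exceeds 28.

28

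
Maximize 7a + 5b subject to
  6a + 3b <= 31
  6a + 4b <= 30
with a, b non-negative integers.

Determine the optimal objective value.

The continuous relaxation peaks at (0, 7.5) with value 37.50; rounding to a feasible lattice point costs some objective.
(a,b)=(1,6): 6·1+3·6=24≤31, 6·1+4·6=30≤30, objective 37.
(a,b)=(0,7): 6·0+3·7=21≤31, 6·0+4·7=28≤30, objective 35.
(a,b)=(1,5): 6·1+3·5=21≤31, 6·1+4·5=26≤30, objective 32.
No feasible integer point exceeds 37.

37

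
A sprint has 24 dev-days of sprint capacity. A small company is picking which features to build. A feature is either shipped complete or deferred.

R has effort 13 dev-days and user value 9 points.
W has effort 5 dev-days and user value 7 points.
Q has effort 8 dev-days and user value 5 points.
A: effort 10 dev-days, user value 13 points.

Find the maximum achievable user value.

25

Allowing fractional choices, the relaxed optimum would be about 26.2, but features are indivisible.
W + A: effort 5 + 10 = 15 ≤ 24, user value 7 + 13 = 20.
R + A: effort 13 + 10 = 23 ≤ 24, user value 9 + 13 = 22.
W + Q + A: effort 5 + 8 + 10 = 23 ≤ 24, user value 7 + 5 + 13 = 25.
Best is W, Q, and A with total user value 25.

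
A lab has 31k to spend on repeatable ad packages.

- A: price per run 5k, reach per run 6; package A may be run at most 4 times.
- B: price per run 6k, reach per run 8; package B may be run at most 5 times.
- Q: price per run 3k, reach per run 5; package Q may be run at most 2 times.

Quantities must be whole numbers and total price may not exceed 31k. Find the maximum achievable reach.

42

Q has the best ratio (5/3); taking only Q gives at most 2×5 = 10 (stopped by the supply cap of 2).
Mixing does better — 4×B and 2×Q: price 30 ≤ 31, reach 4·8 + 2·5 = 42.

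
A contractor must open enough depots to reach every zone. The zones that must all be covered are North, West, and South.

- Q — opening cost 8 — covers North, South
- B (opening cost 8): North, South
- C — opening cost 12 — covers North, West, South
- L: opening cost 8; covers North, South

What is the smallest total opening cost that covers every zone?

C alone covers North, West, South — every zone.
Total opening cost: 12.

12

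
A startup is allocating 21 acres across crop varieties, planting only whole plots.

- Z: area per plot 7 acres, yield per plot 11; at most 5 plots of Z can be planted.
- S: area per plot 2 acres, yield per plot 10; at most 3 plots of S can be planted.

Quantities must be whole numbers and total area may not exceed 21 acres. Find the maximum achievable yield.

52

S has the best ratio (10/2); taking only S gives at most 3×10 = 30 (stopped by the supply cap of 3).
Mixing does better — 2×Z and 3×S: area 20 ≤ 21, yield 2·11 + 3·10 = 52.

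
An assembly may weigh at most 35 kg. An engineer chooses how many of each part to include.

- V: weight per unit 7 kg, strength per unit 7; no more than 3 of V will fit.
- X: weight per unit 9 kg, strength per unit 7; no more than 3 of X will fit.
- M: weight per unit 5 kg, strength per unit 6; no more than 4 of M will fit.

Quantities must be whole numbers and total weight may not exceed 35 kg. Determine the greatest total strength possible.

38

M has the best ratio (6/5); taking only M gives at most 4×6 = 24 (stopped by the supply cap of 4).
Mixing does better — 2×V and 4×M: weight 34 ≤ 35, strength 2·7 + 4·6 = 38.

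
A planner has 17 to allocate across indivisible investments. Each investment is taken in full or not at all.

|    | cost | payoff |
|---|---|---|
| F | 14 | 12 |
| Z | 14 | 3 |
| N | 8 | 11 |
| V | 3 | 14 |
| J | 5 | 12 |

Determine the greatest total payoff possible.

V + J: cost 3 + 5 = 8 ≤ 17, payoff 14 + 12 = 26.
N + V + J: cost 8 + 3 + 5 = 16 ≤ 17, payoff 11 + 14 + 12 = 37.
F + V: cost 14 + 3 = 17 ≤ 17, payoff 12 + 14 = 26.
Best is N, V, and J with total payoff 37.

37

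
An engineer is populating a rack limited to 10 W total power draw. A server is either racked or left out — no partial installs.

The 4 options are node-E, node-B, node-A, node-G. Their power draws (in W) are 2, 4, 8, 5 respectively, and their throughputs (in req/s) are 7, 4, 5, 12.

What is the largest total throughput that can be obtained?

19

This is a 0-1 knapsack instance.
node-B + node-G: power draw 4 + 5 = 9 ≤ 10, throughput 4 + 12 = 16.
node-E + node-G: power draw 2 + 5 = 7 ≤ 10, throughput 7 + 12 = 19.
Best is node-E and node-G with total throughput 19.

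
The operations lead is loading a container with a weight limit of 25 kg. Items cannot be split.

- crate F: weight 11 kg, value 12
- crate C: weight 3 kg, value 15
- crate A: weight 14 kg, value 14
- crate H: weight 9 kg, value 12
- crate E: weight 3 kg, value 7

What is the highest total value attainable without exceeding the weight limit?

39

Allowing fractional choices, the relaxed optimum would be about 44.9, but items are indivisible.
crate F + crate C + crate H: weight 11 + 3 + 9 = 23 ≤ 25, value 12 + 15 + 12 = 39.
crate C + crate H + crate E: weight 3 + 9 + 3 = 15 ≤ 25, value 15 + 12 + 7 = 34.
crate C + crate A + crate E: weight 3 + 14 + 3 = 20 ≤ 25, value 15 + 14 + 7 = 36.
Best is crate F, crate C, and crate H with total value 39.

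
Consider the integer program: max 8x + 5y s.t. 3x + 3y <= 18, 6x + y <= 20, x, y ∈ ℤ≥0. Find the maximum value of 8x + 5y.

The continuous relaxation peaks at (2.8, 3.2) with value 38.40; rounding to a feasible lattice point costs some objective.
(x,y)=(2,4): 3·2+3·4=18≤18, 6·2+1·4=16≤20, objective 36.
(x,y)=(3,2): 3·3+3·2=15≤18, 6·3+1·2=20≤20, objective 34.
(x,y)=(1,5): 3·1+3·5=18≤18, 6·1+1·5=11≤20, objective 33.
The best lattice point is (2,4), giving 36.

36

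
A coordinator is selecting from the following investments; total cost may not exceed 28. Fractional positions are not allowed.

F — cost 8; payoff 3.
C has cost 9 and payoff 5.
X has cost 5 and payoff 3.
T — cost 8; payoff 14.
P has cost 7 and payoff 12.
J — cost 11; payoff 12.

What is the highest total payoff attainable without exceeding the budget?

Allowing fractional choices, the relaxed optimum would be about 39.2, but investments are indivisible.
F + X + T + P: cost 8 + 5 + 8 + 7 = 28 ≤ 28, payoff 3 + 3 + 14 + 12 = 32.
T + P + J: cost 8 + 7 + 11 = 26 ≤ 28, payoff 14 + 12 + 12 = 38.
Best is T, P, and J with total payoff 38.

38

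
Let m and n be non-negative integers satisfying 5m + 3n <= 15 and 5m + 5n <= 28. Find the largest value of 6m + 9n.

45

(m,n)=(0,5): 5·0+3·5=15≤15, 5·0+5·5=25≤28, objective 45.
(m,n)=(0,4): 5·0+3·4=12≤15, 5·0+5·4=20≤28, objective 36.
No feasible integer point exceeds 45.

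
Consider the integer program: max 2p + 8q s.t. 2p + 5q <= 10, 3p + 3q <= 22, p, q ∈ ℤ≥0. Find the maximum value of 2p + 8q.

16

(p,q)=(0,2): 2·0+5·2=10≤10, 3·0+3·2=6≤22, objective 16.
(p,q)=(1,1): 2·1+5·1=7≤10, 3·1+3·1=6≤22, objective 10.
(p,q)=(0,1): 2·0+5·1=5≤10, 3·0+3·1=3≤22, objective 8.
The best lattice point is (0,2), giving 16.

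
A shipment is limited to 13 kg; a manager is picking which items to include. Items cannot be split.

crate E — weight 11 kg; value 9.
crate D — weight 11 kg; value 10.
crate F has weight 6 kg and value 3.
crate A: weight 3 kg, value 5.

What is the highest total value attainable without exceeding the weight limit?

10

Allowing fractional choices, the relaxed optimum would be about 14.1, but items are indivisible.
crate E: weight 11 ≤ 13, value 9.
crate D: weight 11 ≤ 13, value 10.
crate F + crate A: weight 6 + 3 = 9 ≤ 13, value 3 + 5 = 8.
Best is crate D with total value 10.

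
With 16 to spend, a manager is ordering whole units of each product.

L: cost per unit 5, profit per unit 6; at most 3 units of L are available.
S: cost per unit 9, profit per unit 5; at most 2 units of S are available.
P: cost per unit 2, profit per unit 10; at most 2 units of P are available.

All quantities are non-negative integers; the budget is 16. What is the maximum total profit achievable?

1×L and 2×P: cost 9 ≤ 16, profit 1·6 + 2·10 = 26.
2×L and 2×P: cost 14 ≤ 16, profit 2·6 + 2·10 = 32.
Best is 32.

32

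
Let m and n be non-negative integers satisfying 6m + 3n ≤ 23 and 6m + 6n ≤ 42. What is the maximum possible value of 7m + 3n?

The continuous relaxation peaks at (3.83, 0) with value 26.83; rounding to a feasible lattice point costs some objective.
(m,n)=(3,1) is feasible, giving 24.
(m,n)=(3,0) is feasible, giving 21.
Maximum is 24 at (m,n)=(3,1).

24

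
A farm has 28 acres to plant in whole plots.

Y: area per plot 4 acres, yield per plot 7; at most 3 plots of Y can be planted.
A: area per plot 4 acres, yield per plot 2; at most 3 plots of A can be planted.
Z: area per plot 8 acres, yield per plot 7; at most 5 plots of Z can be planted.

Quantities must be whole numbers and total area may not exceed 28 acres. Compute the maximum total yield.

35

Y has the best ratio (7/4); taking only Y gives at most 3×7 = 21 (stopped by the supply cap of 3).
Mixing does better — 3×Y and 2×Z: area 28 ≤ 28, yield 3·7 + 2·7 = 35.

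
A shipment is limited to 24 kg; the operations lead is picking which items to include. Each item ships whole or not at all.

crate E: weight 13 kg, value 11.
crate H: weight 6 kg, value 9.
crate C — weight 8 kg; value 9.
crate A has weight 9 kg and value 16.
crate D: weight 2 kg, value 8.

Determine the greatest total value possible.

35

Allowing fractional choices, the relaxed optimum would be about 40.9, but items are indivisible.
crate E + crate A + crate D: weight 13 + 9 + 2 = 24 ≤ 24, value 11 + 16 + 8 = 35.
crate H + crate C + crate A: weight 6 + 8 + 9 = 23 ≤ 24, value 9 + 9 + 16 = 34.
Best is crate E, crate A, and crate D with total value 35.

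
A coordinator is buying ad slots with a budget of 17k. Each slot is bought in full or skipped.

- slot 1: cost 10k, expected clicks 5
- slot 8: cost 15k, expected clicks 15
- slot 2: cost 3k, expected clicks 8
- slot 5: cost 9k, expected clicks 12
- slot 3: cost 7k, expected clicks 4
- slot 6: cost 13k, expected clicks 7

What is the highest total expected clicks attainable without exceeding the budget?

20

Allowing fractional choices, the relaxed optimum would be about 25.0, but ad slots are indivisible.
slot 2 + slot 5: cost 3 + 9 = 12 ≤ 17, expected clicks 8 + 12 = 20.
slot 5 + slot 3: cost 9 + 7 = 16 ≤ 17, expected clicks 12 + 4 = 16.
Best is slot 2 and slot 5 with total expected clicks 20.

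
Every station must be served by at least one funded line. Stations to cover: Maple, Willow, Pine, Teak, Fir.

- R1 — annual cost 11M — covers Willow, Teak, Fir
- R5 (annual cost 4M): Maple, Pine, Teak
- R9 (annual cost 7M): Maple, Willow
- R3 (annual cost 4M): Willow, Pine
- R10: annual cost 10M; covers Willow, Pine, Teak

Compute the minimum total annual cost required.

15

This is a weighted set-cover instance.
The greedy cost-per-new-station heuristic would pick R5, R3, and R1 for 19, but a cheaper cover exists.
Choose R1 and R5: together they cover Maple, Willow, Pine, Teak, Fir — every station.
Total annual cost: 11 + 4 = 15.
No cover costs less than 15.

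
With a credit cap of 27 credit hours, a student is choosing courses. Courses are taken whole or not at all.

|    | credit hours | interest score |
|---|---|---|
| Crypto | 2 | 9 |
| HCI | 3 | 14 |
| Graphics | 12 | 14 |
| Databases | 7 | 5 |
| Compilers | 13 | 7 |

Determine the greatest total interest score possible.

42

Treat it as a binary knapsack problem.
Allowing fractional choices, the relaxed optimum would be about 43.6, but courses are indivisible.
Crypto + HCI + Graphics: credit hours 2 + 3 + 12 = 17 ≤ 27, interest score 9 + 14 + 14 = 37.
Crypto + HCI + Databases + Compilers: credit hours 2 + 3 + 7 + 13 = 25 ≤ 27, interest score 9 + 14 + 5 + 7 = 35.
Crypto + HCI + Graphics + Databases: credit hours 2 + 3 + 12 + 7 = 24 ≤ 27, interest score 9 + 14 + 14 + 5 = 42.
Best is Crypto, HCI, Graphics, and Databases with total interest score 42.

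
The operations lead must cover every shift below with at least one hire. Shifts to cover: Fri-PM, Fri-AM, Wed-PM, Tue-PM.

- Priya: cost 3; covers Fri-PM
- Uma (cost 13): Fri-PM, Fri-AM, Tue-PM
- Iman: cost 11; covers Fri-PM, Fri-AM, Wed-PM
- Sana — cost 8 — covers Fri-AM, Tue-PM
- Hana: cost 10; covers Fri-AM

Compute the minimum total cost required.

The greedy cost-per-new-shift heuristic would pick Priya, Sana, and Iman for 22, but a cheaper cover exists.
Choose Iman and Sana: together they cover Fri-PM, Fri-AM, Wed-PM, Tue-PM — every shift.
Total cost: 11 + 8 = 19.
No cover costs less than 19.

19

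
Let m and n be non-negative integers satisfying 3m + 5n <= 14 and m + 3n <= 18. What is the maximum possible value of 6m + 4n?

The continuous relaxation peaks at (4.67, 0) with value 28.00; rounding to a feasible lattice point costs some objective.
(m,n)=(4,0): 3·4+5·0=12≤14, 1·4+3·0=4≤18, objective 24.
(m,n)=(3,1): 3·3+5·1=14≤14, 1·3+3·1=6≤18, objective 22.
(m,n)=(3,0): 3·3+5·0=9≤14, 1·3+3·0=3≤18, objective 18.
The best lattice point is (4,0), giving 24.

24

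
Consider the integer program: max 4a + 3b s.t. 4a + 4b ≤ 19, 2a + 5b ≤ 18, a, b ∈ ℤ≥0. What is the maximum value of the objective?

(a,b)=(4,0): 4·4+4·0=16≤19, 2·4+5·0=8≤18, objective 16.
(a,b)=(3,1): 4·3+4·1=16≤19, 2·3+5·1=11≤18, objective 15.
(a,b)=(3,0): 4·3+4·0=12≤19, 2·3+5·0=6≤18, objective 12.
The best lattice point is (4,0), giving 16.

16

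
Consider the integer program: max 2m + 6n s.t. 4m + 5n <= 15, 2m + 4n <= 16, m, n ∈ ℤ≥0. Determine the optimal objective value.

18

(m,n)=(0,3) is feasible, giving 18.
(m,n)=(1,2) is feasible, giving 14.
(m,n)=(0,2) is feasible, giving 12.
Maximum is 18 at (m,n)=(0,3).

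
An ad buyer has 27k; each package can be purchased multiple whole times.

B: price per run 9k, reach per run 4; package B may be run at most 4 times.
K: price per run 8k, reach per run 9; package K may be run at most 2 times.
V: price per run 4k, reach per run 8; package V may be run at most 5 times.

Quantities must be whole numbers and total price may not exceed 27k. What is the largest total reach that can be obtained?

Take 1×K and 4×V: price 24 ≤ 27, reach 1·9 + 4·8 = 41.
No other integer combination yields more.

41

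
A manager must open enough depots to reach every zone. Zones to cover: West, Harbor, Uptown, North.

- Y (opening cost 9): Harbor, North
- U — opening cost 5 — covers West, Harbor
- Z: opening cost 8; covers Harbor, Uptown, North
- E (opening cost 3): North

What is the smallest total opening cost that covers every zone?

Choose U and Z: together they cover West, Harbor, Uptown, North — every zone.
Total opening cost: 5 + 8 = 13.

13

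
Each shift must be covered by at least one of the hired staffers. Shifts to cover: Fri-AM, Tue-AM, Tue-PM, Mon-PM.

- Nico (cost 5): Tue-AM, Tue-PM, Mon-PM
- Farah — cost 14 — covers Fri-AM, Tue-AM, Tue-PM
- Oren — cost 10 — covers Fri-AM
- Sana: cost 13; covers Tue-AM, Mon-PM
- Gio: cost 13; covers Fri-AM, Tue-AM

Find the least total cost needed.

15

This is an integer covering problem.
Choose Nico and Oren: together they cover Fri-AM, Tue-AM, Tue-PM, Mon-PM — every shift.
Total cost: 5 + 10 = 15.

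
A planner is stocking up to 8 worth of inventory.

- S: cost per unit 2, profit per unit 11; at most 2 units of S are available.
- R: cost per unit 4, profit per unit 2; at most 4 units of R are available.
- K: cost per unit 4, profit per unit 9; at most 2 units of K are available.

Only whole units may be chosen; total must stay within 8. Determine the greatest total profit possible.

S has the best ratio (11/2); taking only S gives at most 2×11 = 22 (stopped by the supply cap of 2).
Mixing does better — 2×S and 1×K: cost 8 ≤ 8, profit 2·11 + 1·9 = 31.

31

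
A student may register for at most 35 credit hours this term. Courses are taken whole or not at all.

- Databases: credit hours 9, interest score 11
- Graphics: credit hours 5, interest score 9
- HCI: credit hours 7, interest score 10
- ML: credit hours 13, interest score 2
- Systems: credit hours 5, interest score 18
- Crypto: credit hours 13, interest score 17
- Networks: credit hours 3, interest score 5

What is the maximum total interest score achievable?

60

Take Databases, Graphics, Systems, Crypto, and Networks: credit hours 9 + 5 + 5 + 13 + 3 = 35 ≤ 35, interest score 11 + 9 + 18 + 17 + 5 = 60.
No other feasible combination does better.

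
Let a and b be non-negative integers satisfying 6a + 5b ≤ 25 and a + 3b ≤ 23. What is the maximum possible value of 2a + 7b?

(a,b)=(0,5): 6·0+5·5=25≤25, 1·0+3·5=15≤23, objective 35.
(a,b)=(0,4): 6·0+5·4=20≤25, 1·0+3·4=12≤23, objective 28.
The best lattice point is (0,5), giving 35.

35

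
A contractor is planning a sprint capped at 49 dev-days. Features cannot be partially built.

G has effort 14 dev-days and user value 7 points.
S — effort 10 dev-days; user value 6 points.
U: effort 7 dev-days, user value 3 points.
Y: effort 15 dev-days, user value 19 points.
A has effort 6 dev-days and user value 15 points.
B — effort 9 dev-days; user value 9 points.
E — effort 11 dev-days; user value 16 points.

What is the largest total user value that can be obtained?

This is an integer program with binary decision variables.
U + Y + A + B + E: effort 7 + 15 + 6 + 9 + 11 = 48 ≤ 49, user value 3 + 19 + 15 + 9 + 16 = 62.
Y + A + B + E: effort 15 + 6 + 9 + 11 = 41 ≤ 49, user value 19 + 15 + 9 + 16 = 59.
S + U + Y + A + E: effort 10 + 7 + 15 + 6 + 11 = 49 ≤ 49, user value 6 + 3 + 19 + 15 + 16 = 59.
Best is U, Y, A, B, and E with total user value 62.

62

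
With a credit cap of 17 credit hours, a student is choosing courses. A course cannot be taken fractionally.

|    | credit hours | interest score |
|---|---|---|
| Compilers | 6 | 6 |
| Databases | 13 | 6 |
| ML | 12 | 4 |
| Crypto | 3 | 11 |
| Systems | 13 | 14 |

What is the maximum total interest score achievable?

This is an integer program with binary decision variables.
Compilers + Crypto: credit hours 6 + 3 = 9 ≤ 17, interest score 6 + 11 = 17.
Databases + Crypto: credit hours 13 + 3 = 16 ≤ 17, interest score 6 + 11 = 17.
Crypto + Systems: credit hours 3 + 13 = 16 ≤ 17, interest score 11 + 14 = 25.
Best is Crypto and Systems with total interest score 25.

25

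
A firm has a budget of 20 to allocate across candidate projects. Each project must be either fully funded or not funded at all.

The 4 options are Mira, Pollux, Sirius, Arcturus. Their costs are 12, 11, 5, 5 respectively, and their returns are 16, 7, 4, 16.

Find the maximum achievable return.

Mira + Arcturus: cost 12 + 5 = 17 ≤ 20, return 16 + 16 = 32.
Pollux + Arcturus: cost 11 + 5 = 16 ≤ 20, return 7 + 16 = 23.
Sirius + Arcturus: cost 5 + 5 = 10 ≤ 20, return 4 + 16 = 20.
Best is Mira and Arcturus with total return 32.

32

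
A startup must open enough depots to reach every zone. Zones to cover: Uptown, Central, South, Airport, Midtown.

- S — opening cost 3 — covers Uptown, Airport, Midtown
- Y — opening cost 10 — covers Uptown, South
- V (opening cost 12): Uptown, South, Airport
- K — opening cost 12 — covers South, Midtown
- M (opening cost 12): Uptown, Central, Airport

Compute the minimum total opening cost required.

The greedy cost-per-new-zone heuristic would pick S, Y, and M for 25, but a cheaper cover exists.
Choose K and M: together they cover Uptown, Central, South, Airport, Midtown — every zone.
Total opening cost: 12 + 12 = 24.
No cover costs less than 24.

24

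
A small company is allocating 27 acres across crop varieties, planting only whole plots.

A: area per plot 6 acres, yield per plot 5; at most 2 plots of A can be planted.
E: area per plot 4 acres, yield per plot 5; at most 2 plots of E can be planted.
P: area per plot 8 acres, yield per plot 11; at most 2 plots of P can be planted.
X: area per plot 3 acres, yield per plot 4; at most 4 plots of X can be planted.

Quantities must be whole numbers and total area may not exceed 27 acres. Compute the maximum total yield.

2×E, 2×P, and 1×X: area 27 ≤ 27, yield 2·5 + 2·11 + 1·4 = 36.
1×E, 2×P, and 2×X: area 26 ≤ 27, yield 1·5 + 2·11 + 2·4 = 35.
Best is 36.

36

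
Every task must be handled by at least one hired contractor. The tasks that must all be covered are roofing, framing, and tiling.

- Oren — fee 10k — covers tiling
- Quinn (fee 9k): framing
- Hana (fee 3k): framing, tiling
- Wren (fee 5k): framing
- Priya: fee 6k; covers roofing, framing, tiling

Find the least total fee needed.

6

This is an integer covering problem.
The greedy cost-per-new-task heuristic would pick Hana and Priya for 9, but a cheaper cover exists.
Priya alone covers roofing, framing, tiling — every task.
Total fee: 6.
No cover costs less than 6.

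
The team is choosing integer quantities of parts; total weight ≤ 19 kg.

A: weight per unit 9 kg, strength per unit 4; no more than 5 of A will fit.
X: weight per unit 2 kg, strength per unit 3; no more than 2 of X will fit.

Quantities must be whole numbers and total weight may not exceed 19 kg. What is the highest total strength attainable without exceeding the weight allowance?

This is a bounded integer knapsack.
Take 1×A and 2×X: weight 13 ≤ 19, strength 1·4 + 2·3 = 10.
X has the best ratio (3/2) and is taken to its limit of 2; remaining capacity is filled optimally with the others.

10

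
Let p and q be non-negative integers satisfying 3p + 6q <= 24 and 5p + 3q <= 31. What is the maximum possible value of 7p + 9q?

46

(p,q)=(4,2) is feasible, giving 46.
(p,q)=(5,1) is feasible, giving 44.
(p,q)=(6,0) is feasible, giving 42.
(p,q)=(3,2) is feasible, giving 39.
The best lattice point is (4,2), giving 46.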